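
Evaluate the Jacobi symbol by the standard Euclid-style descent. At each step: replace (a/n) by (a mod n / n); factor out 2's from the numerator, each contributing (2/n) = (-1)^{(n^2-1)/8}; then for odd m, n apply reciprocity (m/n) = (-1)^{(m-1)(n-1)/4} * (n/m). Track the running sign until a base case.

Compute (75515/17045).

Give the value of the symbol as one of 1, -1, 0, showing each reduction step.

(75515/17045): 75515 mod 17045 = 7335, so (75515/17045) = (7335/17045)
flip (7335/17045) -> (17045/7335): both odd, 7335 mod 4 = 3, 17045 mod 4 = 1, so the flip contributes +1; sign now +1
(17045/7335): 17045 mod 7335 = 2375, so (17045/7335) = (2375/7335)
flip (2375/7335) -> (7335/2375): both odd, 2375 mod 4 = 3, 7335 mod 4 = 3, so the flip contributes -1; sign now -1
(7335/2375): 7335 mod 2375 = 210, so (7335/2375) = (210/2375)
factor out 2^1: 210 = 2^1·105; with 2375 mod 8 = 7, (2/2375) = +1; sign now -1; continue with (105/2375)
flip (105/2375) -> (2375/105): both odd, 105 mod 4 = 1, 2375 mod 4 = 3, so the flip contributes +1; sign now -1
(2375/105): 2375 mod 105 = 65, so (2375/105) = (65/105)
flip (65/105) -> (105/65): both odd, 65 mod 4 = 1, 105 mod 4 = 1, so the flip contributes +1; sign now -1
(105/65): 105 mod 65 = 40, so (105/65) = (40/65)
factor out 2^3: 40 = 2^3·5; with 65 mod 8 = 1, (2/65) = +1; sign now -1; continue with (5/65)
flip (5/65) -> (65/5): both odd, 5 mod 4 = 1, 65 mod 4 = 1, so the flip contributes +1; sign now -1
(65/5): 65 mod 5 = 0, so (65/5) = (0/5)
reached (0/5); gcd(a, n) > 1, so (0/5) = 0 and the symbol is 0

0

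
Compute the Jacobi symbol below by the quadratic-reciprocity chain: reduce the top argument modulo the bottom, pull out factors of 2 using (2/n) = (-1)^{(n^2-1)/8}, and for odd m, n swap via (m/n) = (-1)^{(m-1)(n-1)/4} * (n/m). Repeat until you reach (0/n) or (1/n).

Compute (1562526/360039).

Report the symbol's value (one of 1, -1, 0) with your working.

0

(1562526/360039) = (122370/360039)   [reduce mod 360039]
122370 = 2^1·61185; (2/360039) = +1 since 360039 mod 8 = 7, so (122370/360039) = (+1)^1·(61185/360039); sign now +1
reciprocity: (61185/360039) = +1·(360039/61185) since 61185 mod 4 = 1, 360039 mod 4 = 3; sign now +1
(360039/61185) = (54114/61185)   [reduce mod 61185]
54114 = 2^1·27057; (2/61185) = +1 since 61185 mod 8 = 1, so (54114/61185) = (+1)^1·(27057/61185); sign now +1
reciprocity: (27057/61185) = +1·(61185/27057) since 27057 mod 4 = 1, 61185 mod 4 = 1; sign now +1
(61185/27057) = (7071/27057)   [reduce mod 27057]
reciprocity: (7071/27057) = +1·(27057/7071) since 7071 mod 4 = 3, 27057 mod 4 = 1; sign now +1
(27057/7071) = (5844/7071)   [reduce mod 7071]
5844 = 2^2·1461; (2/7071) = +1 since 7071 mod 8 = 7, so (5844/7071) = (+1)^2·(1461/7071); sign now +1
reciprocity: (1461/7071) = +1·(7071/1461) since 1461 mod 4 = 1, 7071 mod 4 = 3; sign now +1
(7071/1461) = (1227/1461)   [reduce mod 1461]
reciprocity: (1227/1461) = +1·(1461/1227) since 1227 mod 4 = 3, 1461 mod 4 = 1; sign now +1
(1461/1227) = (234/1227)   [reduce mod 1227]
234 = 2^1·117; (2/1227) = -1 since 1227 mod 8 = 3, so (234/1227) = (-1)^1·(117/1227); sign now -1
reciprocity: (117/1227) = +1·(1227/117) since 117 mod 4 = 1, 1227 mod 4 = 3; sign now -1
(1227/117) = (57/117)   [reduce mod 117]
reciprocity: (57/117) = +1·(117/57) since 57 mod 4 = 1, 117 mod 4 = 1; sign now -1
(117/57) = (3/57)   [reduce mod 57]
reciprocity: (3/57) = +1·(57/3) since 3 mod 4 = 3, 57 mod 4 = 1; sign now -1
(57/3) = (0/3)   [reduce mod 3]
(0/3) = 0   [gcd(a, n) > 1]; final value = 0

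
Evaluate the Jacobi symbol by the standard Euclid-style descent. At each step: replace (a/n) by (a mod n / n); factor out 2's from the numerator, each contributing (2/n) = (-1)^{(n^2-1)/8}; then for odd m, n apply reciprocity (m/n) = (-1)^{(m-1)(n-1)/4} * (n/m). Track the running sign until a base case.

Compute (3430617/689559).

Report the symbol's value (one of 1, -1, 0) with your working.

(3430617/689559) = (672381/689559)   [reduce mod 689559]
reciprocity: (672381/689559) = +1·(689559/672381) since 672381 mod 4 = 1, 689559 mod 4 = 3; sign now +1
(689559/672381) = (17178/672381)   [reduce mod 672381]
17178 = 2^1·8589; (2/672381) = -1 since 672381 mod 8 = 5, so (17178/672381) = (-1)^1·(8589/672381); sign now -1
reciprocity: (8589/672381) = +1·(672381/8589) since 8589 mod 4 = 1, 672381 mod 4 = 1; sign now -1
(672381/8589) = (2439/8589)   [reduce mod 8589]
reciprocity: (2439/8589) = +1·(8589/2439) since 2439 mod 4 = 3, 8589 mod 4 = 1; sign now -1
(8589/2439) = (1272/2439)   [reduce mod 2439]
1272 = 2^3·159; (2/2439) = +1 since 2439 mod 8 = 7, so (1272/2439) = (+1)^3·(159/2439); sign now -1
reciprocity: (159/2439) = -1·(2439/159) since 159 mod 4 = 3, 2439 mod 4 = 3; sign now +1
(2439/159) = (54/159)   [reduce mod 159]
54 = 2^1·27; (2/159) = +1 since 159 mod 8 = 7, so (54/159) = (+1)^1·(27/159); sign now +1
reciprocity: (27/159) = -1·(159/27) since 27 mod 4 = 3, 159 mod 4 = 3; sign now -1
(159/27) = (24/27)   [reduce mod 27]
24 = 2^3·3; (2/27) = -1 since 27 mod 8 = 3, so (24/27) = (-1)^3·(3/27); sign now +1
reciprocity: (3/27) = -1·(27/3) since 3 mod 4 = 3, 27 mod 4 = 3; sign now -1
(27/3) = (0/3)   [reduce mod 3]
(0/3) = 0   [gcd(a, n) > 1]; final value = 0

0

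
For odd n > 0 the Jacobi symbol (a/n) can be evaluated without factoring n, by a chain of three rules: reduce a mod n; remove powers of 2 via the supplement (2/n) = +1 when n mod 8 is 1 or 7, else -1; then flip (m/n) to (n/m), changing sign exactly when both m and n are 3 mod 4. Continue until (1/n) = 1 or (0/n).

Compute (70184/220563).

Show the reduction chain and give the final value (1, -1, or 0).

factor out 2^3: 70184 = 2^3·8773; with 220563 mod 8 = 3, (2/220563) = -1; sign now -1; continue with (8773/220563)
flip (8773/220563) -> (220563/8773): both odd, 8773 mod 4 = 1, 220563 mod 4 = 3, so the flip contributes +1; sign now -1
(220563/8773): 220563 mod 8773 = 1238, so (220563/8773) = (1238/8773)
factor out 2^1: 1238 = 2^1·619; with 8773 mod 8 = 5, (2/8773) = -1; sign now +1; continue with (619/8773)
flip (619/8773) -> (8773/619): both odd, 619 mod 4 = 3, 8773 mod 4 = 1, so the flip contributes +1; sign now +1
(8773/619): 8773 mod 619 = 107, so (8773/619) = (107/619)
flip (107/619) -> (619/107): both odd, 107 mod 4 = 3, 619 mod 4 = 3, so the flip contributes -1; sign now -1
(619/107): 619 mod 107 = 84, so (619/107) = (84/107)
factor out 2^2: 84 = 2^2·21; with 107 mod 8 = 3, (2/107) = -1; sign now -1; continue with (21/107)
flip (21/107) -> (107/21): both odd, 21 mod 4 = 1, 107 mod 4 = 3, so the flip contributes +1; sign now -1
(107/21): 107 mod 21 = 2, so (107/21) = (2/21)
factor out 2^1: 2 = 2^1·1; with 21 mod 8 = 5, (2/21) = -1; sign now +1; continue with (1/21)
reached (1/21) = 1, so the symbol is +1

1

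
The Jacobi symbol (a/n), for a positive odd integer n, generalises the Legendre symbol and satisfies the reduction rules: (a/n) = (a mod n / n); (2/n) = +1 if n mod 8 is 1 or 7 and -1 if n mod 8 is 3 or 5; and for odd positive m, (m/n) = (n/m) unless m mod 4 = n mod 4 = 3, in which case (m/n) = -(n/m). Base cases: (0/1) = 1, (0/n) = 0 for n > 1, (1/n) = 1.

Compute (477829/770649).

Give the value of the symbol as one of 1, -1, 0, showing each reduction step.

0

reciprocity: (477829/770649) = +1·(770649/477829) since 477829 mod 4 = 1, 770649 mod 4 = 1; sign now +1
(770649/477829) = (292820/477829)   [reduce mod 477829]
292820 = 2^2·73205; (2/477829) = -1 since 477829 mod 8 = 5, so (292820/477829) = (-1)^2·(73205/477829); sign now +1
reciprocity: (73205/477829) = +1·(477829/73205) since 73205 mod 4 = 1, 477829 mod 4 = 1; sign now +1
(477829/73205) = (38599/73205)   [reduce mod 73205]
reciprocity: (38599/73205) = +1·(73205/38599) since 38599 mod 4 = 3, 73205 mod 4 = 1; sign now +1
(73205/38599) = (34606/38599)   [reduce mod 38599]
34606 = 2^1·17303; (2/38599) = +1 since 38599 mod 8 = 7, so (34606/38599) = (+1)^1·(17303/38599); sign now +1
reciprocity: (17303/38599) = -1·(38599/17303) since 17303 mod 4 = 3, 38599 mod 4 = 3; sign now -1
(38599/17303) = (3993/17303)   [reduce mod 17303]
reciprocity: (3993/17303) = +1·(17303/3993) since 3993 mod 4 = 1, 17303 mod 4 = 3; sign now -1
(17303/3993) = (1331/3993)   [reduce mod 3993]
reciprocity: (1331/3993) = +1·(3993/1331) since 1331 mod 4 = 3, 3993 mod 4 = 1; sign now -1
(3993/1331) = (0/1331)   [reduce mod 1331]
(0/1331) = 0   [gcd(a, n) > 1]; final value = 0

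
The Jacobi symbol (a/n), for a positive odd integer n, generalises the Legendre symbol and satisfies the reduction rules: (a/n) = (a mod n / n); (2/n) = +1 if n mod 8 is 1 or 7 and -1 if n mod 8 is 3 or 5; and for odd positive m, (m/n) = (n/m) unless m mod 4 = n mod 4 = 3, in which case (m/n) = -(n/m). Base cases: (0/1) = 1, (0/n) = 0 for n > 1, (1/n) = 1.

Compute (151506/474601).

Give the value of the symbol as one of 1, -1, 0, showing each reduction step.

factor out 2^1: 151506 = 2^1·75753; with 474601 mod 8 = 1, (2/474601) = +1; sign now +1; continue with (75753/474601)
flip (75753/474601) -> (474601/75753): both odd, 75753 mod 4 = 1, 474601 mod 4 = 1, so the flip contributes +1; sign now +1
(474601/75753): 474601 mod 75753 = 20083, so (474601/75753) = (20083/75753)
flip (20083/75753) -> (75753/20083): both odd, 20083 mod 4 = 3, 75753 mod 4 = 1, so the flip contributes +1; sign now +1
(75753/20083): 75753 mod 20083 = 15504, so (75753/20083) = (15504/20083)
factor out 2^4: 15504 = 2^4·969; with 20083 mod 8 = 3, (2/20083) = -1; sign now +1; continue with (969/20083)
flip (969/20083) -> (20083/969): both odd, 969 mod 4 = 1, 20083 mod 4 = 3, so the flip contributes +1; sign now +1
(20083/969): 20083 mod 969 = 703, so (20083/969) = (703/969)
flip (703/969) -> (969/703): both odd, 703 mod 4 = 3, 969 mod 4 = 1, so the flip contributes +1; sign now +1
(969/703): 969 mod 703 = 266, so (969/703) = (266/703)
factor out 2^1: 266 = 2^1·133; with 703 mod 8 = 7, (2/703) = +1; sign now +1; continue with (133/703)
flip (133/703) -> (703/133): both odd, 133 mod 4 = 1, 703 mod 4 = 3, so the flip contributes +1; sign now +1
(703/133): 703 mod 133 = 38, so (703/133) = (38/133)
factor out 2^1: 38 = 2^1·19; with 133 mod 8 = 5, (2/133) = -1; sign now -1; continue with (19/133)
flip (19/133) -> (133/19): both odd, 19 mod 4 = 3, 133 mod 4 = 1, so the flip contributes +1; sign now -1
(133/19): 133 mod 19 = 0, so (133/19) = (0/19)
reached (0/19); gcd(a, n) > 1, so (0/19) = 0 and the symbol is 0

0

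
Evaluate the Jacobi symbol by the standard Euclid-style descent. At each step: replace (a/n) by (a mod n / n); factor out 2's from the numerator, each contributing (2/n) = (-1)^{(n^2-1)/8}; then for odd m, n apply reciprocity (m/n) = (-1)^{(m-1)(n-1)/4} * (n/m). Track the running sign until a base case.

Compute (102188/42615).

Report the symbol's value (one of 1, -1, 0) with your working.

(102188/42615) = (16958/42615)   [reduce mod 42615]
16958 = 2^1·8479; (2/42615) = +1 since 42615 mod 8 = 7, so (16958/42615) = (+1)^1·(8479/42615); sign now +1
reciprocity: (8479/42615) = -1·(42615/8479) since 8479 mod 4 = 3, 42615 mod 4 = 3; sign now -1
(42615/8479) = (220/8479)   [reduce mod 8479]
220 = 2^2·55; (2/8479) = +1 since 8479 mod 8 = 7, so (220/8479) = (+1)^2·(55/8479); sign now -1
reciprocity: (55/8479) = -1·(8479/55) since 55 mod 4 = 3, 8479 mod 4 = 3; sign now +1
(8479/55) = (9/55)   [reduce mod 55]
reciprocity: (9/55) = +1·(55/9) since 9 mod 4 = 1, 55 mod 4 = 3; sign now +1
(55/9) = (1/9)   [reduce mod 9]
(1/9) = 1; final value = sign = +1

1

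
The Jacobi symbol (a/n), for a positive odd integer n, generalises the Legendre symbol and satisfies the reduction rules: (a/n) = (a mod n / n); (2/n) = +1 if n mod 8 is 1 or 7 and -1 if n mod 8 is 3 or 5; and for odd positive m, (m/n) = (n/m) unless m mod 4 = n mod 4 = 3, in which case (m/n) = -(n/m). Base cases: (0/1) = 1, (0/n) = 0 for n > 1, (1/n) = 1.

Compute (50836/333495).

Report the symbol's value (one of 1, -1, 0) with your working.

-1

50836 = 2^2·12709; (2/333495) = +1 since 333495 mod 8 = 7, so (50836/333495) = (+1)^2·(12709/333495); sign now +1
reciprocity: (12709/333495) = +1·(333495/12709) since 12709 mod 4 = 1, 333495 mod 4 = 3; sign now +1
(333495/12709) = (3061/12709)   [reduce mod 12709]
reciprocity: (3061/12709) = +1·(12709/3061) since 3061 mod 4 = 1, 12709 mod 4 = 1; sign now +1
(12709/3061) = (465/3061)   [reduce mod 3061]
reciprocity: (465/3061) = +1·(3061/465) since 465 mod 4 = 1, 3061 mod 4 = 1; sign now +1
(3061/465) = (271/465)   [reduce mod 465]
reciprocity: (271/465) = +1·(465/271) since 271 mod 4 = 3, 465 mod 4 = 1; sign now +1
(465/271) = (194/271)   [reduce mod 271]
194 = 2^1·97; (2/271) = +1 since 271 mod 8 = 7, so (194/271) = (+1)^1·(97/271); sign now +1
reciprocity: (97/271) = +1·(271/97) since 97 mod 4 = 1, 271 mod 4 = 3; sign now +1
(271/97) = (77/97)   [reduce mod 97]
reciprocity: (77/97) = +1·(97/77) since 77 mod 4 = 1, 97 mod 4 = 1; sign now +1
(97/77) = (20/77)   [reduce mod 77]
20 = 2^2·5; (2/77) = -1 since 77 mod 8 = 5, so (20/77) = (-1)^2·(5/77); sign now +1
reciprocity: (5/77) = +1·(77/5) since 5 mod 4 = 1, 77 mod 4 = 1; sign now +1
(77/5) = (2/5)   [reduce mod 5]
2 = 2^1·1; (2/5) = -1 since 5 mod 8 = 5, so (2/5) = (-1)^1·(1/5); sign now -1
(1/5) = 1; final value = sign = -1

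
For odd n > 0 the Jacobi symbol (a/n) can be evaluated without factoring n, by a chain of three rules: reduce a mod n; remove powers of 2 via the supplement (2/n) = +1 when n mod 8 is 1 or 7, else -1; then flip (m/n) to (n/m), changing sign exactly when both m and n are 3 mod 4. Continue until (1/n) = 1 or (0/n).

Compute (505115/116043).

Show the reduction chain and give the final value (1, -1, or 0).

-1

(505115/116043): 505115 mod 116043 = 40943, so (505115/116043) = (40943/116043)
flip (40943/116043) -> (116043/40943): both odd, 40943 mod 4 = 3, 116043 mod 4 = 3, so the flip contributes -1; sign now -1
(116043/40943): 116043 mod 40943 = 34157, so (116043/40943) = (34157/40943)
flip (34157/40943) -> (40943/34157): both odd, 34157 mod 4 = 1, 40943 mod 4 = 3, so the flip contributes +1; sign now -1
(40943/34157): 40943 mod 34157 = 6786, so (40943/34157) = (6786/34157)
factor out 2^1: 6786 = 2^1·3393; with 34157 mod 8 = 5, (2/34157) = -1; sign now +1; continue with (3393/34157)
flip (3393/34157) -> (34157/3393): both odd, 3393 mod 4 = 1, 34157 mod 4 = 1, so the flip contributes +1; sign now +1
(34157/3393): 34157 mod 3393 = 227, so (34157/3393) = (227/3393)
flip (227/3393) -> (3393/227): both odd, 227 mod 4 = 3, 3393 mod 4 = 1, so the flip contributes +1; sign now +1
(3393/227): 3393 mod 227 = 215, so (3393/227) = (215/227)
flip (215/227) -> (227/215): both odd, 215 mod 4 = 3, 227 mod 4 = 3, so the flip contributes -1; sign now -1
(227/215): 227 mod 215 = 12, so (227/215) = (12/215)
factor out 2^2: 12 = 2^2·3; with 215 mod 8 = 7, (2/215) = +1; sign now -1; continue with (3/215)
flip (3/215) -> (215/3): both odd, 3 mod 4 = 3, 215 mod 4 = 3, so the flip contributes -1; sign now +1
(215/3): 215 mod 3 = 2, so (215/3) = (2/3)
factor out 2^1: 2 = 2^1·1; with 3 mod 8 = 3, (2/3) = -1; sign now -1; continue with (1/3)
reached (1/3) = 1, so the symbol is -1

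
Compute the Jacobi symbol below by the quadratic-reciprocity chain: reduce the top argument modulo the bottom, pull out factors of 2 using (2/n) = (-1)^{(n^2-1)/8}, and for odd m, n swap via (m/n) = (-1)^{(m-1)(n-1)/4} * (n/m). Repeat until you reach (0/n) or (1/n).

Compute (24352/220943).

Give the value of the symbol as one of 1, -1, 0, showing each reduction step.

24352 = 2^5·761; (2/220943) = +1 since 220943 mod 8 = 7, so (24352/220943) = (+1)^5·(761/220943); sign now +1
reciprocity: (761/220943) = +1·(220943/761) since 761 mod 4 = 1, 220943 mod 4 = 3; sign now +1
(220943/761) = (253/761)   [reduce mod 761]
reciprocity: (253/761) = +1·(761/253) since 253 mod 4 = 1, 761 mod 4 = 1; sign now +1
(761/253) = (2/253)   [reduce mod 253]
2 = 2^1·1; (2/253) = -1 since 253 mod 8 = 5, so (2/253) = (-1)^1·(1/253); sign now -1
(1/253) = 1; final value = sign = -1

-1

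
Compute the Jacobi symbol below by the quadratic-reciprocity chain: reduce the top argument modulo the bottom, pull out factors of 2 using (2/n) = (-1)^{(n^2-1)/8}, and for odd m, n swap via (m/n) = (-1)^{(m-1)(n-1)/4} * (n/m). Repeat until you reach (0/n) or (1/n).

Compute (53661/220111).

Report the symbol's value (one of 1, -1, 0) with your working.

1

reciprocity: (53661/220111) = +1·(220111/53661) since 53661 mod 4 = 1, 220111 mod 4 = 3; sign now +1
(220111/53661) = (5467/53661)   [reduce mod 53661]
reciprocity: (5467/53661) = +1·(53661/5467) since 5467 mod 4 = 3, 53661 mod 4 = 1; sign now +1
(53661/5467) = (4458/5467)   [reduce mod 5467]
4458 = 2^1·2229; (2/5467) = -1 since 5467 mod 8 = 3, so (4458/5467) = (-1)^1·(2229/5467); sign now -1
reciprocity: (2229/5467) = +1·(5467/2229) since 2229 mod 4 = 1, 5467 mod 4 = 3; sign now -1
(5467/2229) = (1009/2229)   [reduce mod 2229]
reciprocity: (1009/2229) = +1·(2229/1009) since 1009 mod 4 = 1, 2229 mod 4 = 1; sign now -1
(2229/1009) = (211/1009)   [reduce mod 1009]
reciprocity: (211/1009) = +1·(1009/211) since 211 mod 4 = 3, 1009 mod 4 = 1; sign now -1
(1009/211) = (165/211)   [reduce mod 211]
reciprocity: (165/211) = +1·(211/165) since 165 mod 4 = 1, 211 mod 4 = 3; sign now -1
(211/165) = (46/165)   [reduce mod 165]
46 = 2^1·23; (2/165) = -1 since 165 mod 8 = 5, so (46/165) = (-1)^1·(23/165); sign now +1
reciprocity: (23/165) = +1·(165/23) since 23 mod 4 = 3, 165 mod 4 = 1; sign now +1
(165/23) = (4/23)   [reduce mod 23]
4 = 2^2·1; (2/23) = +1 since 23 mod 8 = 7, so (4/23) = (+1)^2·(1/23); sign now +1
(1/23) = 1; final value = sign = +1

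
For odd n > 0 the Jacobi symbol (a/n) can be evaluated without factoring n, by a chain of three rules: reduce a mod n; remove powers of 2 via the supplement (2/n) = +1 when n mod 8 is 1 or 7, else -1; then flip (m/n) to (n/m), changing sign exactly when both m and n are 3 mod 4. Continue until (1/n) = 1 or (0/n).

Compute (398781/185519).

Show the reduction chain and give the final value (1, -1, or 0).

(398781/185519): 398781 mod 185519 = 27743, so (398781/185519) = (27743/185519)
flip (27743/185519) -> (185519/27743): both odd, 27743 mod 4 = 3, 185519 mod 4 = 3, so the flip contributes -1; sign now -1
(185519/27743): 185519 mod 27743 = 19061, so (185519/27743) = (19061/27743)
flip (19061/27743) -> (27743/19061): both odd, 19061 mod 4 = 1, 27743 mod 4 = 3, so the flip contributes +1; sign now -1
(27743/19061): 27743 mod 19061 = 8682, so (27743/19061) = (8682/19061)
factor out 2^1: 8682 = 2^1·4341; with 19061 mod 8 = 5, (2/19061) = -1; sign now +1; continue with (4341/19061)
flip (4341/19061) -> (19061/4341): both odd, 4341 mod 4 = 1, 19061 mod 4 = 1, so the flip contributes +1; sign now +1
(19061/4341): 19061 mod 4341 = 1697, so (19061/4341) = (1697/4341)
flip (1697/4341) -> (4341/1697): both odd, 1697 mod 4 = 1, 4341 mod 4 = 1, so the flip contributes +1; sign now +1
(4341/1697): 4341 mod 1697 = 947, so (4341/1697) = (947/1697)
flip (947/1697) -> (1697/947): both odd, 947 mod 4 = 3, 1697 mod 4 = 1, so the flip contributes +1; sign now +1
(1697/947): 1697 mod 947 = 750, so (1697/947) = (750/947)
factor out 2^1: 750 = 2^1·375; with 947 mod 8 = 3, (2/947) = -1; sign now -1; continue with (375/947)
flip (375/947) -> (947/375): both odd, 375 mod 4 = 3, 947 mod 4 = 3, so the flip contributes -1; sign now +1
(947/375): 947 mod 375 = 197, so (947/375) = (197/375)
flip (197/375) -> (375/197): both odd, 197 mod 4 = 1, 375 mod 4 = 3, so the flip contributes +1; sign now +1
(375/197): 375 mod 197 = 178, so (375/197) = (178/197)
factor out 2^1: 178 = 2^1·89; with 197 mod 8 = 5, (2/197) = -1; sign now -1; continue with (89/197)
flip (89/197) -> (197/89): both odd, 89 mod 4 = 1, 197 mod 4 = 1, so the flip contributes +1; sign now -1
(197/89): 197 mod 89 = 19, so (197/89) = (19/89)
flip (19/89) -> (89/19): both odd, 19 mod 4 = 3, 89 mod 4 = 1, so the flip contributes +1; sign now -1
(89/19): 89 mod 19 = 13, so (89/19) = (13/19)
flip (13/19) -> (19/13): both odd, 13 mod 4 = 1, 19 mod 4 = 3, so the flip contributes +1; sign now -1
(19/13): 19 mod 13 = 6, so (19/13) = (6/13)
factor out 2^1: 6 = 2^1·3; with 13 mod 8 = 5, (2/13) = -1; sign now +1; continue with (3/13)
flip (3/13) -> (13/3): both odd, 3 mod 4 = 3, 13 mod 4 = 1, so the flip contributes +1; sign now +1
(13/3): 13 mod 3 = 1, so (13/3) = (1/3)
reached (1/3) = 1, so the symbol is +1

1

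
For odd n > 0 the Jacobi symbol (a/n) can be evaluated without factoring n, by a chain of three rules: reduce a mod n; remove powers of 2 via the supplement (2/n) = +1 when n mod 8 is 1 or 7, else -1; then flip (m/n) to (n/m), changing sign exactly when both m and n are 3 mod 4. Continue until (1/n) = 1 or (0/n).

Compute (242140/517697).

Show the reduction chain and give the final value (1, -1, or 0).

factor out 2^2: 242140 = 2^2·60535; with 517697 mod 8 = 1, (2/517697) = +1; sign now +1; continue with (60535/517697)
flip (60535/517697) -> (517697/60535): both odd, 60535 mod 4 = 3, 517697 mod 4 = 1, so the flip contributes +1; sign now +1
(517697/60535): 517697 mod 60535 = 33417, so (517697/60535) = (33417/60535)
flip (33417/60535) -> (60535/33417): both odd, 33417 mod 4 = 1, 60535 mod 4 = 3, so the flip contributes +1; sign now +1
(60535/33417): 60535 mod 33417 = 27118, so (60535/33417) = (27118/33417)
factor out 2^1: 27118 = 2^1·13559; with 33417 mod 8 = 1, (2/33417) = +1; sign now +1; continue with (13559/33417)
flip (13559/33417) -> (33417/13559): both odd, 13559 mod 4 = 3, 33417 mod 4 = 1, so the flip contributes +1; sign now +1
(33417/13559): 33417 mod 13559 = 6299, so (33417/13559) = (6299/13559)
flip (6299/13559) -> (13559/6299): both odd, 6299 mod 4 = 3, 13559 mod 4 = 3, so the flip contributes -1; sign now -1
(13559/6299): 13559 mod 6299 = 961, so (13559/6299) = (961/6299)
flip (961/6299) -> (6299/961): both odd, 961 mod 4 = 1, 6299 mod 4 = 3, so the flip contributes +1; sign now -1
(6299/961): 6299 mod 961 = 533, so (6299/961) = (533/961)
flip (533/961) -> (961/533): both odd, 533 mod 4 = 1, 961 mod 4 = 1, so the flip contributes +1; sign now -1
(961/533): 961 mod 533 = 428, so (961/533) = (428/533)
factor out 2^2: 428 = 2^2·107; with 533 mod 8 = 5, (2/533) = -1; sign now -1; continue with (107/533)
flip (107/533) -> (533/107): both odd, 107 mod 4 = 3, 533 mod 4 = 1, so the flip contributes +1; sign now -1
(533/107): 533 mod 107 = 105, so (533/107) = (105/107)
flip (105/107) -> (107/105): both odd, 105 mod 4 = 1, 107 mod 4 = 3, so the flip contributes +1; sign now -1
(107/105): 107 mod 105 = 2, so (107/105) = (2/105)
factor out 2^1: 2 = 2^1·1; with 105 mod 8 = 1, (2/105) = +1; sign now -1; continue with (1/105)
reached (1/105) = 1, so the symbol is -1

-1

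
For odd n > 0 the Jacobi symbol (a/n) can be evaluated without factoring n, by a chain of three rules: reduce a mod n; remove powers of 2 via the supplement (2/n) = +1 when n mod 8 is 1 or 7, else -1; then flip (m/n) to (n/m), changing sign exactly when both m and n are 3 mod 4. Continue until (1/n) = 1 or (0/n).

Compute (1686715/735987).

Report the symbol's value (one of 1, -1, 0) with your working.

1

(1686715/735987) = (214741/735987)   [reduce mod 735987]
reciprocity: (214741/735987) = +1·(735987/214741) since 214741 mod 4 = 1, 735987 mod 4 = 3; sign now +1
(735987/214741) = (91764/214741)   [reduce mod 214741]
91764 = 2^2·22941; (2/214741) = -1 since 214741 mod 8 = 5, so (91764/214741) = (-1)^2·(22941/214741); sign now +1
reciprocity: (22941/214741) = +1·(214741/22941) since 22941 mod 4 = 1, 214741 mod 4 = 1; sign now +1
(214741/22941) = (8272/22941)   [reduce mod 22941]
8272 = 2^4·517; (2/22941) = -1 since 22941 mod 8 = 5, so (8272/22941) = (-1)^4·(517/22941); sign now +1
reciprocity: (517/22941) = +1·(22941/517) since 517 mod 4 = 1, 22941 mod 4 = 1; sign now +1
(22941/517) = (193/517)   [reduce mod 517]
reciprocity: (193/517) = +1·(517/193) since 193 mod 4 = 1, 517 mod 4 = 1; sign now +1
(517/193) = (131/193)   [reduce mod 193]
reciprocity: (131/193) = +1·(193/131) since 131 mod 4 = 3, 193 mod 4 = 1; sign now +1
(193/131) = (62/131)   [reduce mod 131]
62 = 2^1·31; (2/131) = -1 since 131 mod 8 = 3, so (62/131) = (-1)^1·(31/131); sign now -1
reciprocity: (31/131) = -1·(131/31) since 31 mod 4 = 3, 131 mod 4 = 3; sign now +1
(131/31) = (7/31)   [reduce mod 31]
reciprocity: (7/31) = -1·(31/7) since 7 mod 4 = 3, 31 mod 4 = 3; sign now -1
(31/7) = (3/7)   [reduce mod 7]
reciprocity: (3/7) = -1·(7/3) since 3 mod 4 = 3, 7 mod 4 = 3; sign now +1
(7/3) = (1/3)   [reduce mod 3]
(1/3) = 1; final value = sign = +1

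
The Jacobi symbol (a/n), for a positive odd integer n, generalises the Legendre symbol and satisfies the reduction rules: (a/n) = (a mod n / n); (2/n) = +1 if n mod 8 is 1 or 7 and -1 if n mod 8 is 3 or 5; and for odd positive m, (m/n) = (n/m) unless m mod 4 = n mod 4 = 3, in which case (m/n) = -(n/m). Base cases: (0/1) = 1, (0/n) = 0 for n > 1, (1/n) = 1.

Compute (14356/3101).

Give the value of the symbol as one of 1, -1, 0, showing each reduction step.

(14356/3101) = (1952/3101)   [reduce mod 3101]
1952 = 2^5·61; (2/3101) = -1 since 3101 mod 8 = 5, so (1952/3101) = (-1)^5·(61/3101); sign now -1
reciprocity: (61/3101) = +1·(3101/61) since 61 mod 4 = 1, 3101 mod 4 = 1; sign now -1
(3101/61) = (51/61)   [reduce mod 61]
reciprocity: (51/61) = +1·(61/51) since 51 mod 4 = 3, 61 mod 4 = 1; sign now -1
(61/51) = (10/51)   [reduce mod 51]
10 = 2^1·5; (2/51) = -1 since 51 mod 8 = 3, so (10/51) = (-1)^1·(5/51); sign now +1
reciprocity: (5/51) = +1·(51/5) since 5 mod 4 = 1, 51 mod 4 = 3; sign now +1
(51/5) = (1/5)   [reduce mod 5]
(1/5) = 1; final value = sign = +1

1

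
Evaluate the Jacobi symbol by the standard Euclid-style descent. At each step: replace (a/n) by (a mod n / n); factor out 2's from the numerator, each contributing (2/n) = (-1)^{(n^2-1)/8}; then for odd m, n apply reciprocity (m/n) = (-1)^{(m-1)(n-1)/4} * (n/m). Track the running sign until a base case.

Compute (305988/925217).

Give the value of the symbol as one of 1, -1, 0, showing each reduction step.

factor out 2^2: 305988 = 2^2·76497; with 925217 mod 8 = 1, (2/925217) = +1; sign now +1; continue with (76497/925217)
flip (76497/925217) -> (925217/76497): both odd, 76497 mod 4 = 1, 925217 mod 4 = 1, so the flip contributes +1; sign now +1
(925217/76497): 925217 mod 76497 = 7253, so (925217/76497) = (7253/76497)
flip (7253/76497) -> (76497/7253): both odd, 7253 mod 4 = 1, 76497 mod 4 = 1, so the flip contributes +1; sign now +1
(76497/7253): 76497 mod 7253 = 3967, so (76497/7253) = (3967/7253)
flip (3967/7253) -> (7253/3967): both odd, 3967 mod 4 = 3, 7253 mod 4 = 1, so the flip contributes +1; sign now +1
(7253/3967): 7253 mod 3967 = 3286, so (7253/3967) = (3286/3967)
factor out 2^1: 3286 = 2^1·1643; with 3967 mod 8 = 7, (2/3967) = +1; sign now +1; continue with (1643/3967)
flip (1643/3967) -> (3967/1643): both odd, 1643 mod 4 = 3, 3967 mod 4 = 3, so the flip contributes -1; sign now -1
(3967/1643): 3967 mod 1643 = 681, so (3967/1643) = (681/1643)
flip (681/1643) -> (1643/681): both odd, 681 mod 4 = 1, 1643 mod 4 = 3, so the flip contributes +1; sign now -1
(1643/681): 1643 mod 681 = 281, so (1643/681) = (281/681)
flip (281/681) -> (681/281): both odd, 281 mod 4 = 1, 681 mod 4 = 1, so the flip contributes +1; sign now -1
(681/281): 681 mod 281 = 119, so (681/281) = (119/281)
flip (119/281) -> (281/119): both odd, 119 mod 4 = 3, 281 mod 4 = 1, so the flip contributes +1; sign now -1
(281/119): 281 mod 119 = 43, so (281/119) = (43/119)
flip (43/119) -> (119/43): both odd, 43 mod 4 = 3, 119 mod 4 = 3, so the flip contributes -1; sign now +1
(119/43): 119 mod 43 = 33, so (119/43) = (33/43)
flip (33/43) -> (43/33): both odd, 33 mod 4 = 1, 43 mod 4 = 3, so the flip contributes +1; sign now +1
(43/33): 43 mod 33 = 10, so (43/33) = (10/33)
factor out 2^1: 10 = 2^1·5; with 33 mod 8 = 1, (2/33) = +1; sign now +1; continue with (5/33)
flip (5/33) -> (33/5): both odd, 5 mod 4 = 1, 33 mod 4 = 1, so the flip contributes +1; sign now +1
(33/5): 33 mod 5 = 3, so (33/5) = (3/5)
flip (3/5) -> (5/3): both odd, 3 mod 4 = 3, 5 mod 4 = 1, so the flip contributes +1; sign now +1
(5/3): 5 mod 3 = 2, so (5/3) = (2/3)
factor out 2^1: 2 = 2^1·1; with 3 mod 8 = 3, (2/3) = -1; sign now -1; continue with (1/3)
reached (1/3) = 1, so the symbol is -1

-1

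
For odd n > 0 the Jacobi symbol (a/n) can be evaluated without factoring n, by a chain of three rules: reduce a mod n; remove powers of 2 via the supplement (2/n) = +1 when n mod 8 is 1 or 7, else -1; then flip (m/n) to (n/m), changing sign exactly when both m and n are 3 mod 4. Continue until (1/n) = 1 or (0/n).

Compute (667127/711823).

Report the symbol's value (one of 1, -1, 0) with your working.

-1

reciprocity: (667127/711823) = -1·(711823/667127) since 667127 mod 4 = 3, 711823 mod 4 = 3; sign now -1
(711823/667127) = (44696/667127)   [reduce mod 667127]
44696 = 2^3·5587; (2/667127) = +1 since 667127 mod 8 = 7, so (44696/667127) = (+1)^3·(5587/667127); sign now -1
reciprocity: (5587/667127) = -1·(667127/5587) since 5587 mod 4 = 3, 667127 mod 4 = 3; sign now +1
(667127/5587) = (2274/5587)   [reduce mod 5587]
2274 = 2^1·1137; (2/5587) = -1 since 5587 mod 8 = 3, so (2274/5587) = (-1)^1·(1137/5587); sign now -1
reciprocity: (1137/5587) = +1·(5587/1137) since 1137 mod 4 = 1, 5587 mod 4 = 3; sign now -1
(5587/1137) = (1039/1137)   [reduce mod 1137]
reciprocity: (1039/1137) = +1·(1137/1039) since 1039 mod 4 = 3, 1137 mod 4 = 1; sign now -1
(1137/1039) = (98/1039)   [reduce mod 1039]
98 = 2^1·49; (2/1039) = +1 since 1039 mod 8 = 7, so (98/1039) = (+1)^1·(49/1039); sign now -1
reciprocity: (49/1039) = +1·(1039/49) since 49 mod 4 = 1, 1039 mod 4 = 3; sign now -1
(1039/49) = (10/49)   [reduce mod 49]
10 = 2^1·5; (2/49) = +1 since 49 mod 8 = 1, so (10/49) = (+1)^1·(5/49); sign now -1
reciprocity: (5/49) = +1·(49/5) since 5 mod 4 = 1, 49 mod 4 = 1; sign now -1
(49/5) = (4/5)   [reduce mod 5]
4 = 2^2·1; (2/5) = -1 since 5 mod 8 = 5, so (4/5) = (-1)^2·(1/5); sign now -1
(1/5) = 1; final value = sign = -1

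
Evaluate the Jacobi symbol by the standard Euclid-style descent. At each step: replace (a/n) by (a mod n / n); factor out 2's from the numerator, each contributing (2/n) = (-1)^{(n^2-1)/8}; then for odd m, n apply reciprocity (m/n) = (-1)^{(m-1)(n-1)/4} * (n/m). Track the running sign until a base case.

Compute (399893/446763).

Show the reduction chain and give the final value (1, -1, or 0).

reciprocity: (399893/446763) = +1·(446763/399893) since 399893 mod 4 = 1, 446763 mod 4 = 3; sign now +1
(446763/399893) = (46870/399893)   [reduce mod 399893]
46870 = 2^1·23435; (2/399893) = -1 since 399893 mod 8 = 5, so (46870/399893) = (-1)^1·(23435/399893); sign now -1
reciprocity: (23435/399893) = +1·(399893/23435) since 23435 mod 4 = 3, 399893 mod 4 = 1; sign now -1
(399893/23435) = (1498/23435)   [reduce mod 23435]
1498 = 2^1·749; (2/23435) = -1 since 23435 mod 8 = 3, so (1498/23435) = (-1)^1·(749/23435); sign now +1
reciprocity: (749/23435) = +1·(23435/749) since 749 mod 4 = 1, 23435 mod 4 = 3; sign now +1
(23435/749) = (216/749)   [reduce mod 749]
216 = 2^3·27; (2/749) = -1 since 749 mod 8 = 5, so (216/749) = (-1)^3·(27/749); sign now -1
reciprocity: (27/749) = +1·(749/27) since 27 mod 4 = 3, 749 mod 4 = 1; sign now -1
(749/27) = (20/27)   [reduce mod 27]
20 = 2^2·5; (2/27) = -1 since 27 mod 8 = 3, so (20/27) = (-1)^2·(5/27); sign now -1
reciprocity: (5/27) = +1·(27/5) since 5 mod 4 = 1, 27 mod 4 = 3; sign now -1
(27/5) = (2/5)   [reduce mod 5]
2 = 2^1·1; (2/5) = -1 since 5 mod 8 = 5, so (2/5) = (-1)^1·(1/5); sign now +1
(1/5) = 1; final value = sign = +1

1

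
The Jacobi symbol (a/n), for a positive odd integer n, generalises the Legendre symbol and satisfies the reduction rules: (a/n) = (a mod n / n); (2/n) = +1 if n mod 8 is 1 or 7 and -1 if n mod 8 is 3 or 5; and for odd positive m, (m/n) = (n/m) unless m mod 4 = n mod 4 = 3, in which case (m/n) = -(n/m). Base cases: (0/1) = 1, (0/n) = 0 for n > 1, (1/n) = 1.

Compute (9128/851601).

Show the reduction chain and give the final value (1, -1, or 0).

factor out 2^3: 9128 = 2^3·1141; with 851601 mod 8 = 1, (2/851601) = +1; sign now +1; continue with (1141/851601)
flip (1141/851601) -> (851601/1141): both odd, 1141 mod 4 = 1, 851601 mod 4 = 1, so the flip contributes +1; sign now +1
(851601/1141): 851601 mod 1141 = 415, so (851601/1141) = (415/1141)
flip (415/1141) -> (1141/415): both odd, 415 mod 4 = 3, 1141 mod 4 = 1, so the flip contributes +1; sign now +1
(1141/415): 1141 mod 415 = 311, so (1141/415) = (311/415)
flip (311/415) -> (415/311): both odd, 311 mod 4 = 3, 415 mod 4 = 3, so the flip contributes -1; sign now -1
(415/311): 415 mod 311 = 104, so (415/311) = (104/311)
factor out 2^3: 104 = 2^3·13; with 311 mod 8 = 7, (2/311) = +1; sign now -1; continue with (13/311)
flip (13/311) -> (311/13): both odd, 13 mod 4 = 1, 311 mod 4 = 3, so the flip contributes +1; sign now -1
(311/13): 311 mod 13 = 12, so (311/13) = (12/13)
factor out 2^2: 12 = 2^2·3; with 13 mod 8 = 5, (2/13) = -1; sign now -1; continue with (3/13)
flip (3/13) -> (13/3): both odd, 3 mod 4 = 3, 13 mod 4 = 1, so the flip contributes +1; sign now -1
(13/3): 13 mod 3 = 1, so (13/3) = (1/3)
reached (1/3) = 1, so the symbol is -1

-1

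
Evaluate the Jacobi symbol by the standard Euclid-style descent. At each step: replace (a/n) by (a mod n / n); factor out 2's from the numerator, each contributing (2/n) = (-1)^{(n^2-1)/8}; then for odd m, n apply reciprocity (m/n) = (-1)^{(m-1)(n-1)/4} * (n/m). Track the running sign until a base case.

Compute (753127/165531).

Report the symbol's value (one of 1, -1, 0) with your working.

-1

(753127/165531): 753127 mod 165531 = 91003, so (753127/165531) = (91003/165531)
flip (91003/165531) -> (165531/91003): both odd, 91003 mod 4 = 3, 165531 mod 4 = 3, so the flip contributes -1; sign now -1
(165531/91003): 165531 mod 91003 = 74528, so (165531/91003) = (74528/91003)
factor out 2^5: 74528 = 2^5·2329; with 91003 mod 8 = 3, (2/91003) = -1; sign now +1; continue with (2329/91003)
flip (2329/91003) -> (91003/2329): both odd, 2329 mod 4 = 1, 91003 mod 4 = 3, so the flip contributes +1; sign now +1
(91003/2329): 91003 mod 2329 = 172, so (91003/2329) = (172/2329)
factor out 2^2: 172 = 2^2·43; with 2329 mod 8 = 1, (2/2329) = +1; sign now +1; continue with (43/2329)
flip (43/2329) -> (2329/43): both odd, 43 mod 4 = 3, 2329 mod 4 = 1, so the flip contributes +1; sign now +1
(2329/43): 2329 mod 43 = 7, so (2329/43) = (7/43)
flip (7/43) -> (43/7): both odd, 7 mod 4 = 3, 43 mod 4 = 3, so the flip contributes -1; sign now -1
(43/7): 43 mod 7 = 1, so (43/7) = (1/7)
reached (1/7) = 1, so the symbol is -1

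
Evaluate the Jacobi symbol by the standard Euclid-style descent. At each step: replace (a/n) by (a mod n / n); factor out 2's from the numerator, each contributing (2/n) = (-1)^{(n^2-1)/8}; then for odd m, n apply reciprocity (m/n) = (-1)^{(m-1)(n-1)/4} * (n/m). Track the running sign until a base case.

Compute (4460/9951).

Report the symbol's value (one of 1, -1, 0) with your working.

-1

4460 = 2^2·1115; (2/9951) = +1 since 9951 mod 8 = 7, so (4460/9951) = (+1)^2·(1115/9951); sign now +1
reciprocity: (1115/9951) = -1·(9951/1115) since 1115 mod 4 = 3, 9951 mod 4 = 3; sign now -1
(9951/1115) = (1031/1115)   [reduce mod 1115]
reciprocity: (1031/1115) = -1·(1115/1031) since 1031 mod 4 = 3, 1115 mod 4 = 3; sign now +1
(1115/1031) = (84/1031)   [reduce mod 1031]
84 = 2^2·21; (2/1031) = +1 since 1031 mod 8 = 7, so (84/1031) = (+1)^2·(21/1031); sign now +1
reciprocity: (21/1031) = +1·(1031/21) since 21 mod 4 = 1, 1031 mod 4 = 3; sign now +1
(1031/21) = (2/21)   [reduce mod 21]
2 = 2^1·1; (2/21) = -1 since 21 mod 8 = 5, so (2/21) = (-1)^1·(1/21); sign now -1
(1/21) = 1; final value = sign = -1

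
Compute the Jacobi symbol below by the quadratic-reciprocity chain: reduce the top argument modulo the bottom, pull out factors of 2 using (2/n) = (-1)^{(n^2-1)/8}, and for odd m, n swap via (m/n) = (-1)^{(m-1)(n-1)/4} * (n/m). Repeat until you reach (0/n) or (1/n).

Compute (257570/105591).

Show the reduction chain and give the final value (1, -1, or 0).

(257570/105591) = (46388/105591)   [reduce mod 105591]
46388 = 2^2·11597; (2/105591) = +1 since 105591 mod 8 = 7, so (46388/105591) = (+1)^2·(11597/105591); sign now +1
reciprocity: (11597/105591) = +1·(105591/11597) since 11597 mod 4 = 1, 105591 mod 4 = 3; sign now +1
(105591/11597) = (1218/11597)   [reduce mod 11597]
1218 = 2^1·609; (2/11597) = -1 since 11597 mod 8 = 5, so (1218/11597) = (-1)^1·(609/11597); sign now -1
reciprocity: (609/11597) = +1·(11597/609) since 609 mod 4 = 1, 11597 mod 4 = 1; sign now -1
(11597/609) = (26/609)   [reduce mod 609]
26 = 2^1·13; (2/609) = +1 since 609 mod 8 = 1, so (26/609) = (+1)^1·(13/609); sign now -1
reciprocity: (13/609) = +1·(609/13) since 13 mod 4 = 1, 609 mod 4 = 1; sign now -1
(609/13) = (11/13)   [reduce mod 13]
reciprocity: (11/13) = +1·(13/11) since 11 mod 4 = 3, 13 mod 4 = 1; sign now -1
(13/11) = (2/11)   [reduce mod 11]
2 = 2^1·1; (2/11) = -1 since 11 mod 8 = 3, so (2/11) = (-1)^1·(1/11); sign now +1
(1/11) = 1; final value = sign = +1

1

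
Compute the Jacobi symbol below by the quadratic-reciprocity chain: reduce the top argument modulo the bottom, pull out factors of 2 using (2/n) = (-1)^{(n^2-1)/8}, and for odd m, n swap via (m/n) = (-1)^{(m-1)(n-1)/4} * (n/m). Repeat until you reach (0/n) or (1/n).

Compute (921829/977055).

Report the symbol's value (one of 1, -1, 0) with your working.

0

reciprocity: (921829/977055) = +1·(977055/921829) since 921829 mod 4 = 1, 977055 mod 4 = 3; sign now +1
(977055/921829) = (55226/921829)   [reduce mod 921829]
55226 = 2^1·27613; (2/921829) = -1 since 921829 mod 8 = 5, so (55226/921829) = (-1)^1·(27613/921829); sign now -1
reciprocity: (27613/921829) = +1·(921829/27613) since 27613 mod 4 = 1, 921829 mod 4 = 1; sign now -1
(921829/27613) = (10600/27613)   [reduce mod 27613]
10600 = 2^3·1325; (2/27613) = -1 since 27613 mod 8 = 5, so (10600/27613) = (-1)^3·(1325/27613); sign now +1
reciprocity: (1325/27613) = +1·(27613/1325) since 1325 mod 4 = 1, 27613 mod 4 = 1; sign now +1
(27613/1325) = (1113/1325)   [reduce mod 1325]
reciprocity: (1113/1325) = +1·(1325/1113) since 1113 mod 4 = 1, 1325 mod 4 = 1; sign now +1
(1325/1113) = (212/1113)   [reduce mod 1113]
212 = 2^2·53; (2/1113) = +1 since 1113 mod 8 = 1, so (212/1113) = (+1)^2·(53/1113); sign now +1
reciprocity: (53/1113) = +1·(1113/53) since 53 mod 4 = 1, 1113 mod 4 = 1; sign now +1
(1113/53) = (0/53)   [reduce mod 53]
(0/53) = 0   [gcd(a, n) > 1]; final value = 0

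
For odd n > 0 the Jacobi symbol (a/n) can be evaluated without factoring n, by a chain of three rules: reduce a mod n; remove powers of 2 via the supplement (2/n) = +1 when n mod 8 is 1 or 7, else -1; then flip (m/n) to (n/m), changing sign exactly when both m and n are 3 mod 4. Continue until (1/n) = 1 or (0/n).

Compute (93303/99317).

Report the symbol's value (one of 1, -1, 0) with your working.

flip (93303/99317) -> (99317/93303): both odd, 93303 mod 4 = 3, 99317 mod 4 = 1, so the flip contributes +1; sign now +1
(99317/93303): 99317 mod 93303 = 6014, so (99317/93303) = (6014/93303)
factor out 2^1: 6014 = 2^1·3007; with 93303 mod 8 = 7, (2/93303) = +1; sign now +1; continue with (3007/93303)
flip (3007/93303) -> (93303/3007): both odd, 3007 mod 4 = 3, 93303 mod 4 = 3, so the flip contributes -1; sign now -1
(93303/3007): 93303 mod 3007 = 86, so (93303/3007) = (86/3007)
factor out 2^1: 86 = 2^1·43; with 3007 mod 8 = 7, (2/3007) = +1; sign now -1; continue with (43/3007)
flip (43/3007) -> (3007/43): both odd, 43 mod 4 = 3, 3007 mod 4 = 3, so the flip contributes -1; sign now +1
(3007/43): 3007 mod 43 = 40, so (3007/43) = (40/43)
factor out 2^3: 40 = 2^3·5; with 43 mod 8 = 3, (2/43) = -1; sign now -1; continue with (5/43)
flip (5/43) -> (43/5): both odd, 5 mod 4 = 1, 43 mod 4 = 3, so the flip contributes +1; sign now -1
(43/5): 43 mod 5 = 3, so (43/5) = (3/5)
flip (3/5) -> (5/3): both odd, 3 mod 4 = 3, 5 mod 4 = 1, so the flip contributes +1; sign now -1
(5/3): 5 mod 3 = 2, so (5/3) = (2/3)
factor out 2^1: 2 = 2^1·1; with 3 mod 8 = 3, (2/3) = -1; sign now +1; continue with (1/3)
reached (1/3) = 1, so the symbol is +1

1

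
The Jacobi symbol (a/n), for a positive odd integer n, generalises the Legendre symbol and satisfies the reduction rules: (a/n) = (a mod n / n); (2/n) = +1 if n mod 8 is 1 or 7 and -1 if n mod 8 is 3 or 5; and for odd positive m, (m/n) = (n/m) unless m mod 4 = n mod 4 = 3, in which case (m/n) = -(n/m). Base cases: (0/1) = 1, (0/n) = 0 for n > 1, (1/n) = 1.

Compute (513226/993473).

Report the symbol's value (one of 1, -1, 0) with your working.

1

factor out 2^1: 513226 = 2^1·256613; with 993473 mod 8 = 1, (2/993473) = +1; sign now +1; continue with (256613/993473)
flip (256613/993473) -> (993473/256613): both odd, 256613 mod 4 = 1, 993473 mod 4 = 1, so the flip contributes +1; sign now +1
(993473/256613): 993473 mod 256613 = 223634, so (993473/256613) = (223634/256613)
factor out 2^1: 223634 = 2^1·111817; with 256613 mod 8 = 5, (2/256613) = -1; sign now -1; continue with (111817/256613)
flip (111817/256613) -> (256613/111817): both odd, 111817 mod 4 = 1, 256613 mod 4 = 1, so the flip contributes +1; sign now -1
(256613/111817): 256613 mod 111817 = 32979, so (256613/111817) = (32979/111817)
flip (32979/111817) -> (111817/32979): both odd, 32979 mod 4 = 3, 111817 mod 4 = 1, so the flip contributes +1; sign now -1
(111817/32979): 111817 mod 32979 = 12880, so (111817/32979) = (12880/32979)
factor out 2^4: 12880 = 2^4·805; with 32979 mod 8 = 3, (2/32979) = -1; sign now -1; continue with (805/32979)
flip (805/32979) -> (32979/805): both odd, 805 mod 4 = 1, 32979 mod 4 = 3, so the flip contributes +1; sign now -1
(32979/805): 32979 mod 805 = 779, so (32979/805) = (779/805)
flip (779/805) -> (805/779): both odd, 779 mod 4 = 3, 805 mod 4 = 1, so the flip contributes +1; sign now -1
(805/779): 805 mod 779 = 26, so (805/779) = (26/779)
factor out 2^1: 26 = 2^1·13; with 779 mod 8 = 3, (2/779) = -1; sign now +1; continue with (13/779)
flip (13/779) -> (779/13): both odd, 13 mod 4 = 1, 779 mod 4 = 3, so the flip contributes +1; sign now +1
(779/13): 779 mod 13 = 12, so (779/13) = (12/13)
factor out 2^2: 12 = 2^2·3; with 13 mod 8 = 5, (2/13) = -1; sign now +1; continue with (3/13)
flip (3/13) -> (13/3): both odd, 3 mod 4 = 3, 13 mod 4 = 1, so the flip contributes +1; sign now +1
(13/3): 13 mod 3 = 1, so (13/3) = (1/3)
reached (1/3) = 1, so the symbol is +1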